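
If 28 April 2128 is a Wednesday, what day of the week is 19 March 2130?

Sunday

April 28, 2128 → April 28, 2129: 365 days.
April 2129: 30 − 28 = 2 days remain.
Then 10 full months totalling 304 days.
March 1–19, 2130: 19 days.
Residual: 325 days.
Total: 690 days.
690 mod 7 = 4, so 4 days after Wednesday is Sunday.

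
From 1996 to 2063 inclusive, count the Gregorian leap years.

17

Years divisible by 4: 1996, 2000, …, 2060 — 17 in all.
2000 is divisible by 400, so still leap.
No century exceptions apply. Count: 17.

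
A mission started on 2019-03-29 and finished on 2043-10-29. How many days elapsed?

8980

From March 29, 2019 to March 29, 2043: 24 years, of which 6 contain a Feb 29 — 18×365 + 6×366 = 8766 days.
March 2043: 31 − 29 = 2 days remain.
Then April (30), May (31), June (30), July (31), August (31), September (30): 30 + 31 + 30 + 31 + 31 + 30 = 183 days.
October 1–29, 2043: 29 days.
Residual: 214 days.
Total: 8980 days.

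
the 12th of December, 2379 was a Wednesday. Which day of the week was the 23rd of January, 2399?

Saturday

Day-of-year of December 12, 2379: 346.
Day-of-year of January 23, 2399: 23.
2379 has 365 days, so 365 − 346 = 19 days remain in 2379.
Full years 2380–2398: 14 common + 5 leap = 14×365 + 5×366 = 6940 days.
Total: 19 + 6940 + 23 = 6982 days.
6982 mod 7 = 3, so 3 days after Wednesday is Saturday.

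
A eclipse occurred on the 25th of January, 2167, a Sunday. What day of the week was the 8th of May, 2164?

Count forward from the earlier date (May 8, 2164) to the later (January 25, 2167):
May 8, 2164 → May 8, 2165: 365 days.
May 8, 2165 → May 8, 2166: 365 days.
May 2166: 31 − 8 = 23 days remain.
Then June (30), July (31), August (31), September (30), October (31), November (30), December (31): 30 + 31 + 31 + 30 + 31 + 30 + 31 = 214 days.
January 1–25, 2167: 25 days.
Residual: 262 days.
Total: 992 days.
992 mod 7 = 5, so 5 days before Sunday is Tuesday.

Tuesday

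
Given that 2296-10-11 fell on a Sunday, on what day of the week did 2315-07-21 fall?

Day-of-year of October 11, 2296: 285.
Day-of-year of July 21, 2315: 202.
2296 has 366 days, so 366 − 285 = 81 days remain in 2296.
Full years 2297–2314: 15 common + 3 leap = 15×365 + 3×366 = 6573 days.
Total: 81 + 6573 + 202 = 6856 days.
6856 mod 7 = 3, so 3 days after Sunday is Wednesday.

Wednesday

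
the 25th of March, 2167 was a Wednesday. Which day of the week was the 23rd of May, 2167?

March 2167: 31 − 25 = 6 days remain.
Then April (30): 30 days.
May 1–23, 2167: 23 days.
Total: 6 + 30 + 23 = 59 days.
59 mod 7 = 3, so 3 days after Wednesday is Saturday.

Saturday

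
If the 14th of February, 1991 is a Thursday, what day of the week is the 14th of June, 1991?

February 1991: 28 − 14 = 14 days remain (1991 is not a leap year, so February has 28 days).
Then March (31), April (30), May (31): 31 + 30 + 31 = 92 days.
June 1–14, 1991: 14 days.
Total: 14 + 92 + 14 = 120 days.
120 mod 7 = 1, so 1 day after Thursday is Friday.

Friday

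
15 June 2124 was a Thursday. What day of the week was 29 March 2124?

Wednesday

Count forward from the earlier date (March 29, 2124) to the later (June 15, 2124):
March 2124: 31 − 29 = 2 days remain.
Then April (30), May (31): 30 + 31 = 61 days.
June 1–15, 2124: 15 days.
Total: 2 + 61 + 15 = 78 days.
78 mod 7 = 1, so 1 day before Thursday is Wednesday.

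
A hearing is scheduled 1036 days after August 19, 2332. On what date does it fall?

June 21, 2335

Count 1036 days after August 19, 2332:
Day-of-year of August 19, 2332: 232.
Day-of-year of June 21, 2335: 172.
2332 has 366 days, so 366 − 232 = 134 days remain in 2332.
Full years: 2333: 365; 2334: 365. Sum = 730.
Total: 134 + 730 + 172 = 1036 days.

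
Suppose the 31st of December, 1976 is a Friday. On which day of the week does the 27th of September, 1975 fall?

Count forward from the earlier date (September 27, 1975) to the later (December 31, 1976):
Day-of-year of September 27, 1975: 270.
Day-of-year of December 31, 1976: 366.
1975 has 365 days, so 365 − 270 = 95 days remain in 1975.
Total: 95 + 366 = 461 days.
461 mod 7 = 6, so 6 days before Friday is Saturday.

Saturday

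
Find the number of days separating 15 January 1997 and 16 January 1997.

1

Within January 1997: 16 − 15 = 1 day.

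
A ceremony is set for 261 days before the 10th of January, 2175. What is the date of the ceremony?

the 24th of April, 2174

Count 261 days before January 10, 2175:
April 2174: 30 − 24 = 6 days remain.
Then May (31), June (30), July (31), August (31), September (30), October (31), November (30), December (31): 31 + 30 + 31 + 31 + 30 + 31 + 30 + 31 = 245 days.
January 1–10, 2175: 10 days.
Total: 6 + 245 + 10 = 261 days.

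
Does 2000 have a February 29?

Yes

2000 is a leap year (divisible by 400).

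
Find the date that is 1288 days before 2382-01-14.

2378-07-06

Count 1288 days before January 14, 2382:
Day-of-year of July 6, 2378: 187.
Day-of-year of January 14, 2382: 14.
2378 has 365 days, so 365 − 187 = 178 days remain in 2378.
Full years: 2379: 365; 2380: 366; 2381: 365. Sum = 1096.
Total: 178 + 1096 + 14 = 1288 days.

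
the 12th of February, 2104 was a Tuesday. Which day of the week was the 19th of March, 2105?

Thursday

Day-of-year of February 12, 2104: 43.
Day-of-year of March 19, 2105: 78.
2104 has 366 days, so 366 − 43 = 323 days remain in 2104.
Total: 323 + 78 = 401 days.
401 mod 7 = 2, so 2 days after Tuesday is Thursday.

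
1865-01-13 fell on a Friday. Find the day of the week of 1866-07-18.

Wednesday

Day-of-year of January 13, 1865: 13.
Day-of-year of July 18, 1866: 199.
1865 has 365 days, so 365 − 13 = 352 days remain in 1865.
Total: 352 + 199 = 551 days.
551 mod 7 = 5, so 5 days after Friday is Wednesday.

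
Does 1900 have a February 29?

No

1900 is not a leap year (divisible by 100 but not 400).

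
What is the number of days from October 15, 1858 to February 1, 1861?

October 15, 1858 → October 15, 1859: 365 days.
October 15, 1859 → October 15, 1860: 366 days (1860 is a leap year).
October 1860: 31 − 15 = 16 days remain.
Then November (30), December (31), January (31): 30 + 31 + 31 = 92 days.
February 1, 1861: 1 day (1861 is not a leap year).
Residual: 109 days.
Total: 840 days.

840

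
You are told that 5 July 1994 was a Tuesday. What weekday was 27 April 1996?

Day-of-year of July 5, 1994: 186.
Day-of-year of April 27, 1996: 118.
1994 has 365 days, so 365 − 186 = 179 days remain in 1994.
Full years: 1995: 365. Sum = 365.
Total: 179 + 365 + 118 = 662 days.
662 mod 7 = 4, so 4 days after Tuesday is Saturday.

Saturday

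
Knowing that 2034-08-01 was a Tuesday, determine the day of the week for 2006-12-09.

Saturday

Count forward from the earlier date (December 9, 2006) to the later (August 1, 2034):
From December 9, 2006 to December 9, 2033: 27 years, of which 7 contain a Feb 29 — 20×365 + 7×366 = 9862 days.
December 2033: 31 − 9 = 22 days remain.
Then January (31), February 2034 (28), March (31), April (30), May (31), June (30), July (31): 31 + 28 + 31 + 30 + 31 + 30 + 31 = 212 days.
August 1, 2034: 1 day.
Residual: 235 days.
Total: 10097 days.
10097 mod 7 = 3, so 3 days before Tuesday is Saturday.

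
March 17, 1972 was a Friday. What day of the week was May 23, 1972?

March 1972: 31 − 17 = 14 days remain.
Then April (30): 30 days.
May 1–23, 1972: 23 days.
Total: 14 + 30 + 23 = 67 days.
67 mod 7 = 4, so 4 days after Friday is Tuesday.

Tuesday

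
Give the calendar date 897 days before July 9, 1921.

January 24, 1919

Count 897 days before July 9, 1921:
Day-of-year of January 24, 1919: 24.
Day-of-year of July 9, 1921: 190.
1919 has 365 days, so 365 − 24 = 341 days remain in 1919.
Full years: 1920: 366. Sum = 366.
Total: 341 + 366 + 190 = 897 days.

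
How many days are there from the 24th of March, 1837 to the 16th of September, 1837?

March 1837: 31 − 24 = 7 days remain.
Then April (30), May (31), June (30), July (31), August (31): 30 + 31 + 30 + 31 + 31 = 153 days.
September 1–16, 1837: 16 days.
Total: 7 + 153 + 16 = 176 days.

176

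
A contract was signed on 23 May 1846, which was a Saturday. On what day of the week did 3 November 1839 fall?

Sunday

Count forward from the earlier date (November 3, 1839) to the later (May 23, 1846):
Day-of-year of November 3, 1839: 307.
Day-of-year of May 23, 1846: 143.
1839 has 365 days, so 365 − 307 = 58 days remain in 1839.
Full years: 1840: 366; 1841: 365; 1842: 365; 1843: 365; 1844: 366; 1845: 365. Sum = 2192.
Total: 58 + 2192 + 143 = 2393 days.
2393 mod 7 = 6, so 6 days before Saturday is Sunday.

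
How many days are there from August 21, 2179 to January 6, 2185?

August 21, 2179 → August 21, 2180: 366 days (2180 is a leap year).
August 21, 2180 → August 21, 2181: 365 days.
August 21, 2181 → August 21, 2182: 365 days.
August 21, 2182 → August 21, 2183: 365 days.
August 21, 2183 → August 21, 2184: 366 days (2184 is a leap year).
August 2184: 31 − 21 = 10 days remain.
Then September (30), October (31), November (30), December (31): 30 + 31 + 30 + 31 = 122 days.
January 1–6, 2185: 6 days.
Residual: 138 days.
Total: 1965 days.

1965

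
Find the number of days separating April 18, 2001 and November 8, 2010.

3491

Day-of-year of April 18, 2001: 108.
Day-of-year of November 8, 2010: 312.
2001 has 365 days, so 365 − 108 = 257 days remain in 2001.
Full years 2002–2009: 6 common + 2 leap = 6×365 + 2×366 = 2922 days.
Total: 257 + 2922 + 312 = 3491 days.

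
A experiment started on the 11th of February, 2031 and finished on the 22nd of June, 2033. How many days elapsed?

862

Day-of-year of February 11, 2031: 42.
Day-of-year of June 22, 2033: 173.
2031 has 365 days, so 365 − 42 = 323 days remain in 2031.
Full years: 2032: 366. Sum = 366.
Total: 323 + 366 + 173 = 862 days.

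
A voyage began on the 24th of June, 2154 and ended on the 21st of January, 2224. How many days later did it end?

25412

From June 24, 2154 to June 24, 2223: 69 years, of which 16 contain a Feb 29 — 53×365 + 16×366 = 25201 days.
(2200 is not a leap year (divisible by 100 but not 400).)
June 2223: 30 − 24 = 6 days remain.
Then July (31), August (31), September (30), October (31), November (30), December (31): 31 + 31 + 30 + 31 + 30 + 31 = 184 days.
January 1–21, 2224: 21 days.
Residual: 211 days.
Total: 25412 days.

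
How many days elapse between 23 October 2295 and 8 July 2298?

October 23, 2295 → October 23, 2296: 366 days (2296 is a leap year).
October 23, 2296 → October 23, 2297: 365 days.
October 2297: 31 − 23 = 8 days remain.
Then November (30), December (31), January (31), February 2298 (28), March (31), April (30), May (31), June (30): 30 + 31 + 31 + 28 + 31 + 30 + 31 + 30 = 242 days.
July 1–8, 2298: 8 days.
Residual: 258 days.
Total: 989 days.

989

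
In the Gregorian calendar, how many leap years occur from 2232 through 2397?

41

Years divisible by 4: 2232, 2236, …, 2396 — 42 in all.
Of these, 2300 is divisible by 100 but not 400, so not leap.
Leap years: 42 − 1 = 41.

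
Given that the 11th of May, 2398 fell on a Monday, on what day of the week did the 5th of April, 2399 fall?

Monday

Day-of-year of May 11, 2398: 131.
Day-of-year of April 5, 2399: 95.
2398 has 365 days, so 365 − 131 = 234 days remain in 2398.
Total: 234 + 95 = 329 days.
329 is a multiple of 7, so the 5th of April, 2399 falls on the same weekday: Monday.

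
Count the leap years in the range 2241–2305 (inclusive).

15

Years divisible by 4: 2244, 2248, …, 2304 — 16 in all.
Of these, 2300 is divisible by 100 but not 400, so not leap.
Leap years: 16 − 1 = 15.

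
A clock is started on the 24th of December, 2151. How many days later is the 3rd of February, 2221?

25243

From December 24, 2151 to December 24, 2220: 69 years, of which 17 contain a Feb 29 — 52×365 + 17×366 = 25202 days.
(2200 is not a leap year (divisible by 100 but not 400).)
December 2220: 31 − 24 = 7 days remain.
Then January (31): 31 days.
February 1–3, 2221: 3 days (2221 is not a leap year).
Residual: 41 days.
Total: 25243 days.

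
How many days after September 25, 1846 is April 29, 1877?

From September 25, 1846 to September 25, 1876: 30 years, of which 8 contain a Feb 29 — 22×365 + 8×366 = 10958 days.
September 1876: 30 − 25 = 5 days remain.
Then October (31), November (30), December (31), January (31), February 1877 (28), March (31): 31 + 30 + 31 + 31 + 28 + 31 = 182 days.
April 1–29, 1877: 29 days.
Residual: 216 days.
Total: 11174 days.

11174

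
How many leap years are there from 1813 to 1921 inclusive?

26

Years divisible by 4: 1816, 1820, …, 1920 — 27 in all.
Of these, 1900 is divisible by 100 but not 400, so not leap.
Leap years: 27 − 1 = 26.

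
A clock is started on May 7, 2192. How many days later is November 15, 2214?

From May 7, 2192 to May 7, 2214: 22 years, of which 4 contain a Feb 29 — 18×365 + 4×366 = 8034 days.
(2200 is not a leap year (divisible by 100 but not 400).)
May 2214: 31 − 7 = 24 days remain.
Then June (30), July (31), August (31), September (30), October (31): 30 + 31 + 31 + 30 + 31 = 153 days.
November 1–15, 2214: 15 days.
Residual: 192 days.
Total: 8226 days.

8226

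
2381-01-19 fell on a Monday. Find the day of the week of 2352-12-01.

Monday

Count forward from the earlier date (December 1, 2352) to the later (January 19, 2381):
From December 1, 2352 to December 1, 2380: 28 years, of which 7 contain a Feb 29 — 21×365 + 7×366 = 10227 days.
December 2380: 31 − 1 = 30 days remain.
January 1–19, 2381: 19 days.
Residual: 49 days.
Total: 10276 days.
10276 is a multiple of 7, so 2352-12-01 falls on the same weekday: Monday.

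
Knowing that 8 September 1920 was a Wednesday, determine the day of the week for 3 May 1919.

Count forward from the earlier date (May 3, 1919) to the later (September 8, 1920):
Day-of-year of May 3, 1919: 123.
Day-of-year of September 8, 1920: 252.
1919 has 365 days, so 365 − 123 = 242 days remain in 1919.
Total: 242 + 252 = 494 days.
494 mod 7 = 4, so 4 days before Wednesday is Saturday.

Saturday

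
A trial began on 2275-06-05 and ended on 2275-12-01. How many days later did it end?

June 2275: 30 − 5 = 25 days remain.
Then July (31), August (31), September (30), October (31), November (30): 31 + 31 + 30 + 31 + 30 = 153 days.
December 1, 2275: 1 day.
Total: 25 + 153 + 1 = 179 days.

179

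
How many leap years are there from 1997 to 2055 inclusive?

Years divisible by 4: 2000, 2004, …, 2052 — 14 in all.
2000 is divisible by 400, so still leap.
No century exceptions apply. Count: 14.

14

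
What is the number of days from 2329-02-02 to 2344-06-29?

From February 2, 2329 to February 2, 2344: 15 years, of which 3 contain a Feb 29 — 12×365 + 3×366 = 5478 days.
February 2344: 29 − 2 = 27 days remain (2344 is a leap year, so February has 29 days).
Then March (31), April (30), May (31): 31 + 30 + 31 = 92 days.
June 1–29, 2344: 29 days.
Residual: 148 days.
Total: 5626 days.

5626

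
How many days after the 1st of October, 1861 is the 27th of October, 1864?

1122

Day-of-year of October 1, 1861: 274.
Day-of-year of October 27, 1864: 301.
1861 has 365 days, so 365 − 274 = 91 days remain in 1861.
Full years: 1862: 365; 1863: 365. Sum = 730.
Total: 91 + 730 + 301 = 1122 days.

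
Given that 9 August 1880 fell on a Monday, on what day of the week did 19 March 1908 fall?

Thursday

Day-of-year of August 9, 1880: 222.
Day-of-year of March 19, 1908: 79.
1880 has 366 days, so 366 − 222 = 144 days remain in 1880.
Full years 1881–1907: 22 common + 5 leap = 22×365 + 5×366 = 9860 days.
Total: 144 + 9860 + 79 = 10083 days.
10083 mod 7 = 3, so 3 days after Monday is Thursday.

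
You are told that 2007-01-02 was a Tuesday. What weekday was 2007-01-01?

Monday

Count forward from the earlier date (January 1, 2007) to the later (January 2, 2007):
Within January 2007: 2 − 1 = 1 day.
1 mod 7 = 1, so 1 day before Tuesday is Monday.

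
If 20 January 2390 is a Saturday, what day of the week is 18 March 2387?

Count forward from the earlier date (March 18, 2387) to the later (January 20, 2390):
March 18, 2387 → March 18, 2388: 366 days (2388 is a leap year).
March 18, 2388 → March 18, 2389: 365 days.
March 2389: 31 − 18 = 13 days remain.
Then 9 full months totalling 275 days.
January 1–20, 2390: 20 days.
Residual: 308 days.
Total: 1039 days.
1039 mod 7 = 3, so 3 days before Saturday is Wednesday.

Wednesday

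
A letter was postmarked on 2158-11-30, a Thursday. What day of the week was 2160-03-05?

November 30, 2158 → November 30, 2159: 365 days.
November 2159: 30 − 30 = 0 days remain.
Then December (31), January (31), February 2160 (29): 31 + 31 + 29 = 91 days.
March 1–5, 2160: 5 days.
Residual: 96 days.
Total: 461 days.
461 mod 7 = 6, so 6 days after Thursday is Wednesday.

Wednesday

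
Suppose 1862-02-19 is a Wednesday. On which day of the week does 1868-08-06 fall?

Day-of-year of February 19, 1862: 50.
Day-of-year of August 6, 1868: 219.
1862 has 365 days, so 365 − 50 = 315 days remain in 1862.
Full years: 1863: 365; 1864: 366; 1865: 365; 1866: 365; 1867: 365. Sum = 1826.
Total: 315 + 1826 + 219 = 2360 days.
2360 mod 7 = 1, so 1 day after Wednesday is Thursday.

Thursday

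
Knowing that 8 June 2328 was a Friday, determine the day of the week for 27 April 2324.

Sunday

Count forward from the earlier date (April 27, 2324) to the later (June 8, 2328):
April 27, 2324 → April 27, 2325: 365 days.
April 27, 2325 → April 27, 2326: 365 days.
April 27, 2326 → April 27, 2327: 365 days.
April 27, 2327 → April 27, 2328: 366 days (2328 is a leap year).
April 2328: 30 − 27 = 3 days remain.
Then May (31): 31 days.
June 1–8, 2328: 8 days.
Residual: 42 days.
Total: 1503 days.
1503 mod 7 = 5, so 5 days before Friday is Sunday.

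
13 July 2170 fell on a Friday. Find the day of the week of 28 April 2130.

Friday

Count forward from the earlier date (April 28, 2130) to the later (July 13, 2170):
Day-of-year of April 28, 2130: 118.
Day-of-year of July 13, 2170: 194.
2130 has 365 days, so 365 − 118 = 247 days remain in 2130.
Full years 2131–2169: 29 common + 10 leap = 29×365 + 10×366 = 14245 days.
Total: 247 + 14245 + 194 = 14686 days.
14686 is a multiple of 7, so 28 April 2130 falls on the same weekday: Friday.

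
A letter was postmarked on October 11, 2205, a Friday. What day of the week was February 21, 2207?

Saturday

October 11, 2205 → October 11, 2206: 365 days.
October 2206: 31 − 11 = 20 days remain.
Then November (30), December (31), January (31): 30 + 31 + 31 = 92 days.
February 1–21, 2207: 21 days (2207 is not a leap year).
Residual: 133 days.
Total: 498 days.
498 mod 7 = 1, so 1 day after Friday is Saturday.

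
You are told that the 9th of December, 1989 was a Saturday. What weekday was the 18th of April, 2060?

Day-of-year of December 9, 1989: 343.
Day-of-year of April 18, 2060: 109.
1989 has 365 days, so 365 − 343 = 22 days remain in 1989.
Full years 1990–2059: 53 common + 17 leap = 53×365 + 17×366 = 25567 days.
Total: 22 + 25567 + 109 = 25698 days.
25698 mod 7 = 1, so 1 day after Saturday is Sunday.

Sunday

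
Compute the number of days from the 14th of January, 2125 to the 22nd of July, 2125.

January 2125: 31 − 14 = 17 days remain.
Then February 2125 (28), March (31), April (30), May (31), June (30): 28 + 31 + 30 + 31 + 30 = 150 days.
July 1–22, 2125: 22 days.
Total: 17 + 150 + 22 = 189 days.

189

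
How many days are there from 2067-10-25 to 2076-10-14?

3277

Day-of-year of October 25, 2067: 298.
Day-of-year of October 14, 2076: 288.
2067 has 365 days, so 365 − 298 = 67 days remain in 2067.
Full years 2068–2075: 6 common + 2 leap = 6×365 + 2×366 = 2922 days.
Total: 67 + 2922 + 288 = 3277 days.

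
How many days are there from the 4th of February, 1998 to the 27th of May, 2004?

February 4, 1998 → February 4, 1999: 365 days.
February 4, 1999 → February 4, 2000: 365 days.
February 4, 2000 → February 4, 2001: 366 days (2000 is a leap year (divisible by 400)).
February 4, 2001 → February 4, 2002: 365 days.
February 4, 2002 → February 4, 2003: 365 days.
February 4, 2003 → February 4, 2004: 365 days.
February 2004: 29 − 4 = 25 days remain (2004 is a leap year, so February has 29 days).
Then March (31), April (30): 31 + 30 = 61 days.
May 1–27, 2004: 27 days.
Residual: 113 days.
Total: 2304 days.

2304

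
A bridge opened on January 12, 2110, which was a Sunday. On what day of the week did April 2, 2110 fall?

January 2110: 31 − 12 = 19 days remain.
Then February 2110 (28), March (31): 28 + 31 = 59 days.
April 1–2, 2110: 2 days.
Total: 19 + 59 + 2 = 80 days.
80 mod 7 = 3, so 3 days after Sunday is Wednesday.

Wednesday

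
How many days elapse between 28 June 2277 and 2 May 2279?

June 2277: 30 − 28 = 2 days remain.
Then 22 full months totalling 669 days.
May 1–2, 2279: 2 days.
Total: 2 + 669 + 2 = 673 days.

673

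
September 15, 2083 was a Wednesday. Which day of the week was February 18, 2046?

Sunday

Count forward from the earlier date (February 18, 2046) to the later (September 15, 2083):
Day-of-year of February 18, 2046: 49.
Day-of-year of September 15, 2083: 258.
2046 has 365 days, so 365 − 49 = 316 days remain in 2046.
Full years 2047–2082: 27 common + 9 leap = 27×365 + 9×366 = 13149 days.
Total: 316 + 13149 + 258 = 13723 days.
13723 mod 7 = 3, so 3 days before Wednesday is Sunday.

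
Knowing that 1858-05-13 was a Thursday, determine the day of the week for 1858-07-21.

May 1858: 31 − 13 = 18 days remain.
Then June (30): 30 days.
July 1–21, 1858: 21 days.
Total: 18 + 30 + 21 = 69 days.
69 mod 7 = 6, so 6 days after Thursday is Wednesday.

Wednesday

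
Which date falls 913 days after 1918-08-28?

1921-02-26

Count 913 days after August 28, 1918:
August 28, 1918 → August 28, 1919: 365 days.
August 28, 1919 → August 28, 1920: 366 days (1920 is a leap year).
August 1920: 31 − 28 = 3 days remain.
Then September (30), October (31), November (30), December (31), January (31): 30 + 31 + 30 + 31 + 31 = 153 days.
February 1–26, 1921: 26 days (1921 is not a leap year).
Residual: 182 days.
Total: 913 days.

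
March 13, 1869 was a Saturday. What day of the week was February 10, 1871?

Friday

Day-of-year of March 13, 1869: 72.
Day-of-year of February 10, 1871: 41.
1869 has 365 days, so 365 − 72 = 293 days remain in 1869.
Full years: 1870: 365. Sum = 365.
Total: 293 + 365 + 41 = 699 days.
699 mod 7 = 6, so 6 days after Saturday is Friday.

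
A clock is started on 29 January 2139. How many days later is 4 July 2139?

156

January 2139: 31 − 29 = 2 days remain.
Then February 2139 (28), March (31), April (30), May (31), June (30): 28 + 31 + 30 + 31 + 30 = 150 days.
July 1–4, 2139: 4 days.
Total: 2 + 150 + 4 = 156 days.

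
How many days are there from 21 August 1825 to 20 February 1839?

4931

From August 21, 1825 to August 21, 1838: 13 years, of which 3 contain a Feb 29 — 10×365 + 3×366 = 4748 days.
August 1838: 31 − 21 = 10 days remain.
Then September (30), October (31), November (30), December (31), January (31): 30 + 31 + 30 + 31 + 31 = 153 days.
February 1–20, 1839: 20 days (1839 is not a leap year).
Residual: 183 days.
Total: 4931 days.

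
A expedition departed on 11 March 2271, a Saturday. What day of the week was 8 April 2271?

March 2271: 31 − 11 = 20 days remain.
April 1–8, 2271: 8 days.
Total: 20 + 8 = 28 days.
28 is a multiple of 7, so 8 April 2271 falls on the same weekday: Saturday.

Saturday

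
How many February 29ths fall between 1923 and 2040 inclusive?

Years divisible by 4: 1924, 1928, …, 2040 — 30 in all.
2000 is divisible by 400, so still leap.
No century exceptions apply. Count: 30.

30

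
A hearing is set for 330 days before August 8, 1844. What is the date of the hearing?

September 13, 1843

Count 330 days before August 8, 1844:
September 1843: 30 − 13 = 17 days remain.
Then 10 full months totalling 305 days.
August 1–8, 1844: 8 days.
Total: 17 + 305 + 8 = 330 days.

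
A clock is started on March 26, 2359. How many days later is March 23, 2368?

3285

From March 26, 2359 to March 26, 2367: 8 years, of which 2 contain a Feb 29 — 6×365 + 2×366 = 2922 days.
March 2367: 31 − 26 = 5 days remain.
Then 11 full months totalling 335 days.
March 1–23, 2368: 23 days.
Residual: 363 days.
Total: 3285 days.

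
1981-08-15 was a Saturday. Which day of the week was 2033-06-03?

Day-of-year of August 15, 1981: 227.
Day-of-year of June 3, 2033: 154.
1981 has 365 days, so 365 − 227 = 138 days remain in 1981.
Full years 1982–2032: 38 common + 13 leap = 38×365 + 13×366 = 18628 days.
Total: 138 + 18628 + 154 = 18920 days.
18920 mod 7 = 6, so 6 days after Saturday is Friday.

Friday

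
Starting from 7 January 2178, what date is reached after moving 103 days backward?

26 September 2177

Count 103 days before January 7, 2178:
September 2177: 30 − 26 = 4 days remain.
Then October (31), November (30), December (31): 31 + 30 + 31 = 92 days.
January 1–7, 2178: 7 days.
Total: 4 + 92 + 7 = 103 days.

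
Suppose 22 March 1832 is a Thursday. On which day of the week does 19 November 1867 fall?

From March 22, 1832 to March 22, 1867: 35 years, of which 8 contain a Feb 29 — 27×365 + 8×366 = 12783 days.
March 1867: 31 − 22 = 9 days remain.
Then April (30), May (31), June (30), July (31), August (31), September (30), October (31): 30 + 31 + 30 + 31 + 31 + 30 + 31 = 214 days.
November 1–19, 1867: 19 days.
Residual: 242 days.
Total: 13025 days.
13025 mod 7 = 5, so 5 days after Thursday is Tuesday.

Tuesday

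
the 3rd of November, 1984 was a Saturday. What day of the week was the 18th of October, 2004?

Monday

From November 3, 1984 to November 3, 2003: 19 years, of which 4 contain a Feb 29 — 15×365 + 4×366 = 6939 days.
(2000 is a leap year (divisible by 400).)
November 2003: 30 − 3 = 27 days remain.
Then 10 full months totalling 305 days.
October 1–18, 2004: 18 days.
Residual: 350 days.
Total: 7289 days.
7289 mod 7 = 2, so 2 days after Saturday is Monday.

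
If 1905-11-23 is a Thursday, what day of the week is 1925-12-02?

Wednesday

From November 23, 1905 to November 23, 1925: 20 years, of which 5 contain a Feb 29 — 15×365 + 5×366 = 7305 days.
November 1925: 30 − 23 = 7 days remain.
December 1–2, 1925: 2 days.
Residual: 9 days.
Total: 7314 days.
7314 mod 7 = 6, so 6 days after Thursday is Wednesday.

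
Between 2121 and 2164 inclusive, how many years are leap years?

Years divisible by 4 in [2121, 2164]: 2124, 2128, 2132, 2136, 2140, 2144, 2148, 2152, 2156, 2160, 2164.
No century exceptions apply. Count: 11.

11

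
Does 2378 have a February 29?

No

2378 is not a leap year.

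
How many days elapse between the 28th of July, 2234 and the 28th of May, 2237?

1035

Day-of-year of July 28, 2234: 209.
Day-of-year of May 28, 2237: 148.
2234 has 365 days, so 365 − 209 = 156 days remain in 2234.
Full years: 2235: 365; 2236: 366. Sum = 731.
Total: 156 + 731 + 148 = 1035 days.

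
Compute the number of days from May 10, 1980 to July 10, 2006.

9557

Day-of-year of May 10, 1980: 131.
Day-of-year of July 10, 2006: 191.
1980 has 366 days, so 366 − 131 = 235 days remain in 1980.
Full years 1981–2005: 19 common + 6 leap = 19×365 + 6×366 = 9131 days.
Total: 235 + 9131 + 191 = 9557 days.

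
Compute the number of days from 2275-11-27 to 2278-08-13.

Day-of-year of November 27, 2275: 331.
Day-of-year of August 13, 2278: 225.
2275 has 365 days, so 365 − 331 = 34 days remain in 2275.
Full years: 2276: 366; 2277: 365. Sum = 731.
Total: 34 + 731 + 225 = 990 days.

990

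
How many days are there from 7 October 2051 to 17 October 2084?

Day-of-year of October 7, 2051: 280.
Day-of-year of October 17, 2084: 291.
2051 has 365 days, so 365 − 280 = 85 days remain in 2051.
Full years 2052–2083: 24 common + 8 leap = 24×365 + 8×366 = 11688 days.
Total: 85 + 11688 + 291 = 12064 days.

12064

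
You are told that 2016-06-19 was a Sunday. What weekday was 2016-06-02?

Thursday

Count forward from the earlier date (June 2, 2016) to the later (June 19, 2016):
Within June 2016: 19 − 2 = 17 days.
17 mod 7 = 3, so 3 days before Sunday is Thursday.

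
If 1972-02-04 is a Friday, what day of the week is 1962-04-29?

Sunday

Count forward from the earlier date (April 29, 1962) to the later (February 4, 1972):
From April 29, 1962 to April 29, 1971: 9 years, of which 2 contain a Feb 29 — 7×365 + 2×366 = 3287 days.
April 1971: 30 − 29 = 1 day remains.
Then 9 full months totalling 276 days.
February 1–4, 1972: 4 days (1972 is a leap year).
Residual: 281 days.
Total: 3568 days.
3568 mod 7 = 5, so 5 days before Friday is Sunday.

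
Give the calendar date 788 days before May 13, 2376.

March 17, 2374

Count 788 days before May 13, 2376:
March 17, 2374 → March 17, 2375: 365 days.
March 17, 2375 → March 17, 2376: 366 days (2376 is a leap year).
March 2376: 31 − 17 = 14 days remain.
Then April (30): 30 days.
May 1–13, 2376: 13 days.
Residual: 57 days.
Total: 788 days.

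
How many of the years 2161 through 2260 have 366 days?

Years divisible by 4: 2164, 2168, …, 2260 — 25 in all.
Of these, 2200 is divisible by 100 but not 400, so not leap.
Leap years: 25 − 1 = 24.

24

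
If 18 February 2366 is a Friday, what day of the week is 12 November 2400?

Sunday

From February 18, 2366 to February 18, 2400: 34 years, of which 8 contain a Feb 29 — 26×365 + 8×366 = 12418 days.
February 2400: 29 − 18 = 11 days remain (2400 is a leap year (divisible by 400), so February has 29 days).
Then March (31), April (30), May (31), June (30), July (31), August (31), September (30), October (31): 31 + 30 + 31 + 30 + 31 + 31 + 30 + 31 = 245 days.
November 1–12, 2400: 12 days.
Residual: 268 days.
Total: 12686 days.
12686 mod 7 = 2, so 2 days after Friday is Sunday.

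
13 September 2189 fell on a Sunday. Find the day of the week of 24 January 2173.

Sunday

Count forward from the earlier date (January 24, 2173) to the later (September 13, 2189):
From January 24, 2173 to January 24, 2189: 16 years, of which 4 contain a Feb 29 — 12×365 + 4×366 = 5844 days.
January 2189: 31 − 24 = 7 days remain.
Then February 2189 (28), March (31), April (30), May (31), June (30), July (31), August (31): 28 + 31 + 30 + 31 + 30 + 31 + 31 = 212 days.
September 1–13, 2189: 13 days.
Residual: 232 days.
Total: 6076 days.
6076 is a multiple of 7, so 24 January 2173 falls on the same weekday: Sunday.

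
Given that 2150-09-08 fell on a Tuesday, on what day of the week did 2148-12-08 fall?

Sunday

Count forward from the earlier date (December 8, 2148) to the later (September 8, 2150):
Day-of-year of December 8, 2148: 343.
Day-of-year of September 8, 2150: 251.
2148 has 366 days, so 366 − 343 = 23 days remain in 2148.
Full years: 2149: 365. Sum = 365.
Total: 23 + 365 + 251 = 639 days.
639 mod 7 = 2, so 2 days before Tuesday is Sunday.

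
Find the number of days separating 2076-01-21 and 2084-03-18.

From January 21, 2076 to January 21, 2084: 8 years, of which 2 contain a Feb 29 — 6×365 + 2×366 = 2922 days.
January 2084: 31 − 21 = 10 days remain.
Then February 2084 (29): 29 days.
March 1–18, 2084: 18 days.
Residual: 57 days.
Total: 2979 days.

2979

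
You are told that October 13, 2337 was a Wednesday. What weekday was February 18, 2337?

Count forward from the earlier date (February 18, 2337) to the later (October 13, 2337):
February 2337: 28 − 18 = 10 days remain (2337 is not a leap year, so February has 28 days).
Then March (31), April (30), May (31), June (30), July (31), August (31), September (30): 31 + 30 + 31 + 30 + 31 + 31 + 30 = 214 days.
October 1–13, 2337: 13 days.
Total: 10 + 214 + 13 = 237 days.
237 mod 7 = 6, so 6 days before Wednesday is Thursday.

Thursday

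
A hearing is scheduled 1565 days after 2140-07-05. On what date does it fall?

2144-10-17

Count 1565 days after July 5, 2140:
July 5, 2140 → July 5, 2141: 365 days.
July 5, 2141 → July 5, 2142: 365 days.
July 5, 2142 → July 5, 2143: 365 days.
July 5, 2143 → July 5, 2144: 366 days (2144 is a leap year).
July 2144: 31 − 5 = 26 days remain.
Then August (31), September (30): 31 + 30 = 61 days.
October 1–17, 2144: 17 days.
Residual: 104 days.
Total: 1565 days.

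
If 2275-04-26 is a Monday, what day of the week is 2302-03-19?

Day-of-year of April 26, 2275: 116.
Day-of-year of March 19, 2302: 78.
2275 has 365 days, so 365 − 116 = 249 days remain in 2275.
Full years 2276–2301: 20 common + 6 leap = 20×365 + 6×366 = 9496 days.
Total: 249 + 9496 + 78 = 9823 days.
9823 mod 7 = 2, so 2 days after Monday is Wednesday.

Wednesday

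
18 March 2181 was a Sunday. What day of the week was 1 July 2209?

From March 18, 2181 to March 18, 2209: 28 years, of which 6 contain a Feb 29 — 22×365 + 6×366 = 10226 days.
(2200 is not a leap year (divisible by 100 but not 400).)
March 2209: 31 − 18 = 13 days remain.
Then April (30), May (31), June (30): 30 + 31 + 30 = 91 days.
July 1, 2209: 1 day.
Residual: 105 days.
Total: 10331 days.
10331 mod 7 = 6, so 6 days after Sunday is Saturday.

Saturday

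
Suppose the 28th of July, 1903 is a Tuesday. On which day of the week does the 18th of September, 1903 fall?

Friday

July 1903: 31 − 28 = 3 days remain.
Then August (31): 31 days.
September 1–18, 1903: 18 days.
Total: 3 + 31 + 18 = 52 days.
52 mod 7 = 3, so 3 days after Tuesday is Friday.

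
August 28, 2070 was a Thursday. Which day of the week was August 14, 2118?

From August 28, 2070 to August 28, 2117: 47 years, of which 11 contain a Feb 29 — 36×365 + 11×366 = 17166 days.
(2100 is not a leap year (divisible by 100 but not 400).)
August 2117: 31 − 28 = 3 days remain.
Then 11 full months totalling 334 days.
August 1–14, 2118: 14 days.
Residual: 351 days.
Total: 17517 days.
17517 mod 7 = 3, so 3 days after Thursday is Sunday.

Sunday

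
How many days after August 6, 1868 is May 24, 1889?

From August 6, 1868 to August 6, 1888: 20 years, of which 5 contain a Feb 29 — 15×365 + 5×366 = 7305 days.
August 1888: 31 − 6 = 25 days remain.
Then September (30), October (31), November (30), December (31), January (31), February 1889 (28), March (31), April (30): 30 + 31 + 30 + 31 + 31 + 28 + 31 + 30 = 242 days.
May 1–24, 1889: 24 days.
Residual: 291 days.
Total: 7596 days.

7596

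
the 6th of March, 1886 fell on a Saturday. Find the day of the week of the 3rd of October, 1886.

Sunday

March 1886: 31 − 6 = 25 days remain.
Then April (30), May (31), June (30), July (31), August (31), September (30): 30 + 31 + 30 + 31 + 31 + 30 = 183 days.
October 1–3, 1886: 3 days.
Total: 25 + 183 + 3 = 211 days.
211 mod 7 = 1, so 1 day after Saturday is Sunday.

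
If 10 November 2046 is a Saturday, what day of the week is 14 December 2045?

Count forward from the earlier date (December 14, 2045) to the later (November 10, 2046):
Day-of-year of December 14, 2045: 348.
Day-of-year of November 10, 2046: 314.
2045 has 365 days, so 365 − 348 = 17 days remain in 2045.
Total: 17 + 314 = 331 days.
331 mod 7 = 2, so 2 days before Saturday is Thursday.

Thursday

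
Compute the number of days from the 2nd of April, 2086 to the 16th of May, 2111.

9174

Day-of-year of April 2, 2086: 92.
Day-of-year of May 16, 2111: 136.
2086 has 365 days, so 365 − 92 = 273 days remain in 2086.
Full years 2087–2110: 19 common + 5 leap = 19×365 + 5×366 = 8765 days.
Total: 273 + 8765 + 136 = 9174 days.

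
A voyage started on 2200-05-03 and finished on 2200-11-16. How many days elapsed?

197

May 2200: 31 − 3 = 28 days remain.
Then June (30), July (31), August (31), September (30), October (31): 30 + 31 + 31 + 30 + 31 = 153 days.
November 1–16, 2200: 16 days.
Total: 28 + 153 + 16 = 197 days.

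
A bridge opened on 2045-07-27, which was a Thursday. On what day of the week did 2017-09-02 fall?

Count forward from the earlier date (September 2, 2017) to the later (July 27, 2045):
Day-of-year of September 2, 2017: 245.
Day-of-year of July 27, 2045: 208.
2017 has 365 days, so 365 − 245 = 120 days remain in 2017.
Full years 2018–2044: 20 common + 7 leap = 20×365 + 7×366 = 9862 days.
Total: 120 + 9862 + 208 = 10190 days.
10190 mod 7 = 5, so 5 days before Thursday is Saturday.

Saturday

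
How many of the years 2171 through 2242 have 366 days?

17

Years divisible by 4: 2172, 2176, …, 2240 — 18 in all.
Of these, 2200 is divisible by 100 but not 400, so not leap.
Leap years: 18 − 1 = 17.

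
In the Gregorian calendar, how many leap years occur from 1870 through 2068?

Years divisible by 4: 1872, 1876, …, 2068 — 50 in all.
Of these, 1900 is divisible by 100 but not 400, so not leap.
2000 is divisible by 400, so still leap.
Leap years: 50 − 1 = 49.

49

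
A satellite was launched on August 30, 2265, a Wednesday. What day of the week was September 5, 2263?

Count forward from the earlier date (September 5, 2263) to the later (August 30, 2265):
September 2263: 30 − 5 = 25 days remain.
Then 22 full months totalling 670 days.
August 1–30, 2265: 30 days.
Total: 25 + 670 + 30 = 725 days.
725 mod 7 = 4, so 4 days before Wednesday is Saturday.

Saturday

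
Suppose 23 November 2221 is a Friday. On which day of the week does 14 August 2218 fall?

Friday

Count forward from the earlier date (August 14, 2218) to the later (November 23, 2221):
Day-of-year of August 14, 2218: 226.
Day-of-year of November 23, 2221: 327.
2218 has 365 days, so 365 − 226 = 139 days remain in 2218.
Full years: 2219: 365; 2220: 366. Sum = 731.
Total: 139 + 731 + 327 = 1197 days.
1197 is a multiple of 7, so 14 August 2218 falls on the same weekday: Friday.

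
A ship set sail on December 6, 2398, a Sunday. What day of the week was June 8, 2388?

Count forward from the earlier date (June 8, 2388) to the later (December 6, 2398):
From June 8, 2388 to June 8, 2398: 10 years, of which 2 contain a Feb 29 — 8×365 + 2×366 = 3652 days.
June 2398: 30 − 8 = 22 days remain.
Then July (31), August (31), September (30), October (31), November (30): 31 + 31 + 30 + 31 + 30 = 153 days.
December 1–6, 2398: 6 days.
Residual: 181 days.
Total: 3833 days.
3833 mod 7 = 4, so 4 days before Sunday is Wednesday.

Wednesday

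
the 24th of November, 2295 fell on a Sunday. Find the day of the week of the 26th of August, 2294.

Count forward from the earlier date (August 26, 2294) to the later (November 24, 2295):
August 2294: 31 − 26 = 5 days remain.
Then 14 full months totalling 426 days.
November 1–24, 2295: 24 days.
Total: 5 + 426 + 24 = 455 days.
455 is a multiple of 7, so the 26th of August, 2294 falls on the same weekday: Sunday.

Sunday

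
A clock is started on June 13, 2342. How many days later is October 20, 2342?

129

June 2342: 30 − 13 = 17 days remain.
Then July (31), August (31), September (30): 31 + 31 + 30 = 92 days.
October 1–20, 2342: 20 days.
Total: 17 + 92 + 20 = 129 days.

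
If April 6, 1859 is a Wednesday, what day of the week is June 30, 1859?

April 1859: 30 − 6 = 24 days remain.
Then May (31): 31 days.
June 1–30, 1859: 30 days.
Total: 24 + 31 + 30 = 85 days.
85 mod 7 = 1, so 1 day after Wednesday is Thursday.

Thursday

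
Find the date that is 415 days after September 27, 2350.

November 16, 2351

Count 415 days after September 27, 2350:
September 27, 2350 → September 27, 2351: 365 days.
September 2351: 30 − 27 = 3 days remain.
Then October (31): 31 days.
November 1–16, 2351: 16 days.
Residual: 50 days.
Total: 415 days.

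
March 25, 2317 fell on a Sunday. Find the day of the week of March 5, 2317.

Count forward from the earlier date (March 5, 2317) to the later (March 25, 2317):
Within March 2317: 25 − 5 = 20 days.
20 mod 7 = 6, so 6 days before Sunday is Monday.

Monday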